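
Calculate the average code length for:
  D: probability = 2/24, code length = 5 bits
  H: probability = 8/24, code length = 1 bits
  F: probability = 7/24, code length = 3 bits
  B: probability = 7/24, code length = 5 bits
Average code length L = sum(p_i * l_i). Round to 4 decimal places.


Weighted contributions p_i * l_i:
  D: (2/24) * 5 = 10/24
  H: (8/24) * 1 = 8/24
  F: (7/24) * 3 = 21/24
  B: (7/24) * 5 = 35/24
Sum = (10 + 8 + 21 + 35)/24 = 74/24

L = 74/24 = 3.0833 bits/symbol


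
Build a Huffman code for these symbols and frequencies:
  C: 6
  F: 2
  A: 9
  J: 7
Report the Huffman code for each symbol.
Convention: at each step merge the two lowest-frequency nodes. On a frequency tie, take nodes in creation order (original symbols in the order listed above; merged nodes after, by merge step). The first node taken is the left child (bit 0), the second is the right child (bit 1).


Huffman tree construction:
Step 1: Merge F(2) + C(6) = 8
Step 2: Merge J(7) + (F+C)(8) = 15
Step 3: Merge A(9) + (J+(F+C))(15) = 24
Read each symbol's code off the tree from the root (left child = 0, right child = 1).

Codes:
  C: 111 (length 3)
  F: 110 (length 3)
  A: 0 (length 1)
  J: 10 (length 2)
Average code length: 47/24 = 1.9583 bits/symbol


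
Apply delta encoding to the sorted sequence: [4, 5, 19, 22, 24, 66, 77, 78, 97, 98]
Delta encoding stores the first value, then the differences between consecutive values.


First value: 4
Deltas:
  5 - 4 = 1
  19 - 5 = 14
  22 - 19 = 3
  24 - 22 = 2
  66 - 24 = 42
  77 - 66 = 11
  78 - 77 = 1
  97 - 78 = 19
  98 - 97 = 1


Delta encoded: [4, 1, 14, 3, 2, 42, 11, 1, 19, 1]


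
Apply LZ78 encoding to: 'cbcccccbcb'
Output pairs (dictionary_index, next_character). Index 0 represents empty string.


LZ78 encoding steps:
Dictionary: {0: ''}
Step 1: w='' (idx 0), next='c' -> output (0, 'c'), add 'c' as idx 1
Step 2: w='' (idx 0), next='b' -> output (0, 'b'), add 'b' as idx 2
Step 3: w='c' (idx 1), next='c' -> output (1, 'c'), add 'cc' as idx 3
Step 4: w='cc' (idx 3), next='c' -> output (3, 'c'), add 'ccc' as idx 4
Step 5: w='b' (idx 2), next='c' -> output (2, 'c'), add 'bc' as idx 5
Step 6: w='b' (idx 2), end of input -> output (2, '')


Encoded: [(0, 'c'), (0, 'b'), (1, 'c'), (3, 'c'), (2, 'c'), (2, '')]


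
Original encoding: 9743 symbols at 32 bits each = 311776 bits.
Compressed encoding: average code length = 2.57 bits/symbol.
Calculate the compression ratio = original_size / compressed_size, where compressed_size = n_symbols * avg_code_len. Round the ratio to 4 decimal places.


original_size = n_symbols * orig_bits = 9743 * 32 = 311776 bits
compressed_size = n_symbols * avg_code_len = 9743 * 2.57 = 25039.51 bits
ratio = original_size / compressed_size = 311776 / 25039.51 = 12.4514

Compression ratio = 12.4514


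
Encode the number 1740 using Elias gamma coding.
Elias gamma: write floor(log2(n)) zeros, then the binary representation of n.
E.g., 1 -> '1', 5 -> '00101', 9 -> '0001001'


num_bits = floor(log2(1740)) + 1 = 11
leading_zeros = num_bits - 1 = 10
binary(1740) = 11011001100

Elias gamma(1740) = '0000000000' + '11011001100' = 000000000011011001100 (21 bits)


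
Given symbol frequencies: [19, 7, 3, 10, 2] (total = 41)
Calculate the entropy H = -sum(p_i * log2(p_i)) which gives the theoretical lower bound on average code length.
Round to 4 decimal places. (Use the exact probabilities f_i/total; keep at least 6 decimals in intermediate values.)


Per-symbol terms -p_i * log2(p_i) with p_i = f_i/41:
  p = 19/41 = 0.463415: log2(p) = -1.109624, -p*log2(p) = 0.514216
  p = 7/41 = 0.170732: log2(p) = -2.550197, -p*log2(p) = 0.435400
  p = 3/41 = 0.073171: log2(p) = -3.772590, -p*log2(p) = 0.276043
  p = 10/41 = 0.243902: log2(p) = -2.035624, -p*log2(p) = 0.496494
  p = 2/41 = 0.048780: log2(p) = -4.357552, -p*log2(p) = 0.212564
H = 0.514216 + 0.435400 + 0.276043 + 0.496494 + 0.212564 = 1.934717

H = 1.9347 bits/symbol


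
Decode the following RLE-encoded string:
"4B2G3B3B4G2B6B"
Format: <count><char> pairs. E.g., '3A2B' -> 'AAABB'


Expanding each <count><char> pair:
  4B -> 'BBBB'
  2G -> 'GG'
  3B -> 'BBB'
  3B -> 'BBB'
  4G -> 'GGGG'
  2B -> 'BB'
  6B -> 'BBBBBB'

Decoded = BBBBGGBBBBBBGGGGBBBBBBBB


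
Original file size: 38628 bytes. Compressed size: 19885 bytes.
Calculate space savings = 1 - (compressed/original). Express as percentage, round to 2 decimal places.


ratio = compressed/original = 19885/38628 = 0.514782
savings = 1 - ratio = 1 - 0.514782 = 0.485218
as a percentage: 0.485218 * 100 = 48.52%

Space savings = 1 - 19885/38628 = 48.52%


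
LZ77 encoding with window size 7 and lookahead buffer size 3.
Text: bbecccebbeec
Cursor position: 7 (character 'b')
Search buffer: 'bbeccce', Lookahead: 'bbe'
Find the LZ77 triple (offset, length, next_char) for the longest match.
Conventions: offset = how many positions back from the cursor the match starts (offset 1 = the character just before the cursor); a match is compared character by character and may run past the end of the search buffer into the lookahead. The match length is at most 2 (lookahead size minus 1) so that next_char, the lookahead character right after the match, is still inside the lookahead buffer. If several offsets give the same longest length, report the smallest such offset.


Try each offset into the search buffer:
  offset=1 (pos 6, char 'e'): match length 0
  offset=2 (pos 5, char 'c'): match length 0
  offset=3 (pos 4, char 'c'): match length 0
  offset=4 (pos 3, char 'c'): match length 0
  offset=5 (pos 2, char 'e'): match length 0
  offset=6 (pos 1, char 'b'): match length 1
  offset=7 (pos 0, char 'b'): match length 2
Longest match has length 2 at offset 7.
next_char = character at position 7 + 2 = 9 -> 'e'

Best match: offset=7, length=2 (matching 'bb' starting at position 0)
LZ77 triple: (7, 2, 'e')


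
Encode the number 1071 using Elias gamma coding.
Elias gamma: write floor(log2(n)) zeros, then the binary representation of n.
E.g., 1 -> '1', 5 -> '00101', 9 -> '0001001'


num_bits = floor(log2(1071)) + 1 = 11
leading_zeros = num_bits - 1 = 10
binary(1071) = 10000101111

Elias gamma(1071) = '0000000000' + '10000101111' = 000000000010000101111 (21 bits)


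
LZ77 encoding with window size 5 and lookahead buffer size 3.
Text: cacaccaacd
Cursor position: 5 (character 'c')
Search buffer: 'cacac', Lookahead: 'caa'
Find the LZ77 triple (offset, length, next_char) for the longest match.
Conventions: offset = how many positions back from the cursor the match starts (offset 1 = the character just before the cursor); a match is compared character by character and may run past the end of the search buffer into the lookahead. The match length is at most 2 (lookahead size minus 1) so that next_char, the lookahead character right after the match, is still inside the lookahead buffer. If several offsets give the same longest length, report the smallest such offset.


Try each offset into the search buffer:
  offset=1 (pos 4, char 'c'): match length 1
  offset=2 (pos 3, char 'a'): match length 0
  offset=3 (pos 2, char 'c'): match length 2
  offset=4 (pos 1, char 'a'): match length 0
  offset=5 (pos 0, char 'c'): match length 2
Longest match has length 2, found at offsets 3, 5; take the smallest, offset 3.
next_char = character at position 5 + 2 = 7 -> 'a'

Best match: offset=3, length=2 (matching 'ca' starting at position 2)
LZ77 triple: (3, 2, 'a')


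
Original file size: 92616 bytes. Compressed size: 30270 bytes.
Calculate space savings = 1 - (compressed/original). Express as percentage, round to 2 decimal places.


ratio = compressed/original = 30270/92616 = 0.326833
savings = 1 - ratio = 1 - 0.326833 = 0.673167
as a percentage: 0.673167 * 100 = 67.32%

Space savings = 1 - 30270/92616 = 67.32%


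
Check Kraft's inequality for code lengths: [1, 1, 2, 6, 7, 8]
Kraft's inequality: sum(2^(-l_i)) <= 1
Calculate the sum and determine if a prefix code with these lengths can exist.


Sum = 2^(-1) + 2^(-1) + 2^(-2) + 2^(-6) + 2^(-7) + 2^(-8)
    = 0.5 + 0.5 + 0.25 + 0.015625 + 0.0078125 + 0.00390625
    = 327/256 = 1.27734375
Since 1.27734375 > 1, Kraft's inequality is NOT satisfied.
A prefix code with these lengths CANNOT exist.

Kraft sum = 1.27734375. Not satisfied.


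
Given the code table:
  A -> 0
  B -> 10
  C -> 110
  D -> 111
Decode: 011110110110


Decoding:
0 -> A
111 -> D
10 -> B
110 -> C
110 -> C


Result: ADBCC


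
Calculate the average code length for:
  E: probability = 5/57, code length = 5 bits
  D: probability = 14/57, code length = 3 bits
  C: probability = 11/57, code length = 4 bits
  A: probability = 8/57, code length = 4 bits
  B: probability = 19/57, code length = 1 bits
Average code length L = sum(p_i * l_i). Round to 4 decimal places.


Weighted contributions p_i * l_i:
  E: (5/57) * 5 = 25/57
  D: (14/57) * 3 = 42/57
  C: (11/57) * 4 = 44/57
  A: (8/57) * 4 = 32/57
  B: (19/57) * 1 = 19/57
Sum = (25 + 42 + 44 + 32 + 19)/57 = 162/57

L = 162/57 = 2.8421 bits/symbol


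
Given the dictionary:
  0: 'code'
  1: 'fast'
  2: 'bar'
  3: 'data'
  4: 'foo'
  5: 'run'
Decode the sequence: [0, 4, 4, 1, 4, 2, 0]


Look up each index in the dictionary:
  0 -> 'code'
  4 -> 'foo'
  4 -> 'foo'
  1 -> 'fast'
  4 -> 'foo'
  2 -> 'bar'
  0 -> 'code'

Decoded: "code foo foo fast foo bar code"


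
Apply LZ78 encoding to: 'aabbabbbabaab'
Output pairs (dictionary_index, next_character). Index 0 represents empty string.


LZ78 encoding steps:
Dictionary: {0: ''}
Step 1: w='' (idx 0), next='a' -> output (0, 'a'), add 'a' as idx 1
Step 2: w='a' (idx 1), next='b' -> output (1, 'b'), add 'ab' as idx 2
Step 3: w='' (idx 0), next='b' -> output (0, 'b'), add 'b' as idx 3
Step 4: w='ab' (idx 2), next='b' -> output (2, 'b'), add 'abb' as idx 4
Step 5: w='b' (idx 3), next='a' -> output (3, 'a'), add 'ba' as idx 5
Step 6: w='ba' (idx 5), next='a' -> output (5, 'a'), add 'baa' as idx 6
Step 7: w='b' (idx 3), end of input -> output (3, '')


Encoded: [(0, 'a'), (1, 'b'), (0, 'b'), (2, 'b'), (3, 'a'), (5, 'a'), (3, '')]


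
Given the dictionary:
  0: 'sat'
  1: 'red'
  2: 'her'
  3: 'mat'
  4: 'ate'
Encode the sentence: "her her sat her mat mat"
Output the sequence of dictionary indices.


Look up each word in the dictionary:
  'her' -> 2
  'her' -> 2
  'sat' -> 0
  'her' -> 2
  'mat' -> 3
  'mat' -> 3

Encoded: [2, 2, 0, 2, 3, 3]


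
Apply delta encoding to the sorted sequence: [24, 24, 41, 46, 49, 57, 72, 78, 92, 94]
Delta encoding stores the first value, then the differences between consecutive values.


First value: 24
Deltas:
  24 - 24 = 0
  41 - 24 = 17
  46 - 41 = 5
  49 - 46 = 3
  57 - 49 = 8
  72 - 57 = 15
  78 - 72 = 6
  92 - 78 = 14
  94 - 92 = 2


Delta encoded: [24, 0, 17, 5, 3, 8, 15, 6, 14, 2]


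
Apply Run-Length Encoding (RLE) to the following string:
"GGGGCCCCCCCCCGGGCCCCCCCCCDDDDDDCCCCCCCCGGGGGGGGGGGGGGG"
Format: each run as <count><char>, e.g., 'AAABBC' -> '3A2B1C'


Scanning runs left to right:
  i=0: run of 'G' x 4 -> '4G'
  i=4: run of 'C' x 9 -> '9C'
  i=13: run of 'G' x 3 -> '3G'
  i=16: run of 'C' x 9 -> '9C'
  i=25: run of 'D' x 6 -> '6D'
  i=31: run of 'C' x 8 -> '8C'
  i=39: run of 'G' x 15 -> '15G'

RLE = 4G9C3G9C6D8C15G


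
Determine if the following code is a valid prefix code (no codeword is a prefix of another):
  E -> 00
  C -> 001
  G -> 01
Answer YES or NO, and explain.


Checking each pair (does one codeword prefix another?):
  E='00' vs C='001': prefix -- VIOLATION

NO -- this is NOT a valid prefix code. E (00) is a prefix of C (001).


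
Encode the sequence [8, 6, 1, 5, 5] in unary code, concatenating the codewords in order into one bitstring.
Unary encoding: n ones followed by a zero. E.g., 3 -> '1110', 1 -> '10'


Encode each number as n ones followed by a terminating 0:
  8 -> 111111110 (9 bits)
  6 -> 1111110 (7 bits)
  1 -> 10 (2 bits)
  5 -> 111110 (6 bits)
  5 -> 111110 (6 bits)
Total length = 9 + 7 + 2 + 6 + 6 = 30 bits.

Unary([8, 6, 1, 5, 5]) = 111111110111111010111110111110 (30 bits)


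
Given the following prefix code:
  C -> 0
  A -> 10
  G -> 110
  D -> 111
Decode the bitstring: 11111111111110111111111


Decoding step by step:
Bits 111 -> D
Bits 111 -> D
Bits 111 -> D
Bits 111 -> D
Bits 10 -> A
Bits 111 -> D
Bits 111 -> D
Bits 111 -> D


Decoded message: DDDDADDD


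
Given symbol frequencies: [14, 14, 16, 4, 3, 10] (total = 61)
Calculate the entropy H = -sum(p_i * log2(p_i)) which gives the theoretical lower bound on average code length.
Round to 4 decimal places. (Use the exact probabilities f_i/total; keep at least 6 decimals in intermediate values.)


Per-symbol terms -p_i * log2(p_i) with p_i = f_i/61:
  p = 14/61 = 0.229508: log2(p) = -2.123382, -p*log2(p) = 0.487334
  p = 14/61 = 0.229508: log2(p) = -2.123382, -p*log2(p) = 0.487334
  p = 16/61 = 0.262295: log2(p) = -1.930737, -p*log2(p) = 0.506423
  p = 4/61 = 0.065574: log2(p) = -3.930737, -p*log2(p) = 0.257753
  p = 3/61 = 0.049180: log2(p) = -4.345775, -p*log2(p) = 0.213727
  p = 10/61 = 0.163934: log2(p) = -2.608809, -p*log2(p) = 0.427674
H = 0.487334 + 0.487334 + 0.506423 + 0.257753 + 0.213727 + 0.427674 = 2.380245

H = 2.3802 bits/symbol


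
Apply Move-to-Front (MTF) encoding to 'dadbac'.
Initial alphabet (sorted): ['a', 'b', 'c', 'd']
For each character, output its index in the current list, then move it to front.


MTF encoding:
'd': index 3 in ['a', 'b', 'c', 'd'] -> ['d', 'a', 'b', 'c']
'a': index 1 in ['d', 'a', 'b', 'c'] -> ['a', 'd', 'b', 'c']
'd': index 1 in ['a', 'd', 'b', 'c'] -> ['d', 'a', 'b', 'c']
'b': index 2 in ['d', 'a', 'b', 'c'] -> ['b', 'd', 'a', 'c']
'a': index 2 in ['b', 'd', 'a', 'c'] -> ['a', 'b', 'd', 'c']
'c': index 3 in ['a', 'b', 'd', 'c'] -> ['c', 'a', 'b', 'd']


Output: [3, 1, 1, 2, 2, 3]


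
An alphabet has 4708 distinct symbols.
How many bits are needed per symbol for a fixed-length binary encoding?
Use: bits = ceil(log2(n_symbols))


log2(4708) = 12.2009
Bracket: 2^12 = 4096 < 4708 <= 2^13 = 8192
So ceil(log2(4708)) = 13

bits = ceil(log2(4708)) = ceil(12.2009) = 13 bits


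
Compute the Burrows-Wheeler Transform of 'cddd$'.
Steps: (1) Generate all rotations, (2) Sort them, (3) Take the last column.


Rotations (sorted):
  0: $cddd -> last char: d
  1: cddd$ -> last char: $
  2: d$cdd -> last char: d
  3: dd$cd -> last char: d
  4: ddd$c -> last char: c


BWT = d$ddc


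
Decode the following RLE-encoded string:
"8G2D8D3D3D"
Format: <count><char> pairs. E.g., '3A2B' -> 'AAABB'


Expanding each <count><char> pair:
  8G -> 'GGGGGGGG'
  2D -> 'DD'
  8D -> 'DDDDDDDD'
  3D -> 'DDD'
  3D -> 'DDD'

Decoded = GGGGGGGGDDDDDDDDDDDDDDDD


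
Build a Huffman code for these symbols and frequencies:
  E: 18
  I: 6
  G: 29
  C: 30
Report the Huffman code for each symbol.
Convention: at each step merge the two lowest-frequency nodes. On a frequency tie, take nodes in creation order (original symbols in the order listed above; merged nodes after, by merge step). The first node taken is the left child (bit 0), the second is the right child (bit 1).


Huffman tree construction:
Step 1: Merge I(6) + E(18) = 24
Step 2: Merge (I+E)(24) + G(29) = 53
Step 3: Merge C(30) + ((I+E)+G)(53) = 83
Read each symbol's code off the tree from the root (left child = 0, right child = 1).

Codes:
  E: 101 (length 3)
  I: 100 (length 3)
  G: 11 (length 2)
  C: 0 (length 1)
Average code length: 160/83 = 1.9277 bits/symbol


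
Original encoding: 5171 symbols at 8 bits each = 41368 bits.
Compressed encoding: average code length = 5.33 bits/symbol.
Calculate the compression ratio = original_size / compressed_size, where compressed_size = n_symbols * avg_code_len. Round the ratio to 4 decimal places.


original_size = n_symbols * orig_bits = 5171 * 8 = 41368 bits
compressed_size = n_symbols * avg_code_len = 5171 * 5.33 = 27561.43 bits
ratio = original_size / compressed_size = 41368 / 27561.43 = 1.5009

Compression ratio = 1.5009


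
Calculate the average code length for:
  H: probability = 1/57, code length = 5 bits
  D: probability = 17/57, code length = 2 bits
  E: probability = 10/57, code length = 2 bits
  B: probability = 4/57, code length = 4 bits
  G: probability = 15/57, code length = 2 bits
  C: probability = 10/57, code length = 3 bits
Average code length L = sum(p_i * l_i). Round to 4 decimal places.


Weighted contributions p_i * l_i:
  H: (1/57) * 5 = 5/57
  D: (17/57) * 2 = 34/57
  E: (10/57) * 2 = 20/57
  B: (4/57) * 4 = 16/57
  G: (15/57) * 2 = 30/57
  C: (10/57) * 3 = 30/57
Sum = (5 + 34 + 20 + 16 + 30 + 30)/57 = 135/57

L = 135/57 = 2.3684 bits/symbol


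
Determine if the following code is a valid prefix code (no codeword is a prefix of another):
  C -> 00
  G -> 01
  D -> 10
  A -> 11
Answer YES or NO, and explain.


Checking each pair (does one codeword prefix another?):
  C='00' vs G='01': no prefix
  C='00' vs D='10': no prefix
  C='00' vs A='11': no prefix
  G='01' vs C='00': no prefix
  G='01' vs D='10': no prefix
  G='01' vs A='11': no prefix
  D='10' vs C='00': no prefix
  D='10' vs G='01': no prefix
  D='10' vs A='11': no prefix
  A='11' vs C='00': no prefix
  A='11' vs G='01': no prefix
  A='11' vs D='10': no prefix
No violation found over all pairs.

YES -- this is a valid prefix code. No codeword is a prefix of any other codeword.


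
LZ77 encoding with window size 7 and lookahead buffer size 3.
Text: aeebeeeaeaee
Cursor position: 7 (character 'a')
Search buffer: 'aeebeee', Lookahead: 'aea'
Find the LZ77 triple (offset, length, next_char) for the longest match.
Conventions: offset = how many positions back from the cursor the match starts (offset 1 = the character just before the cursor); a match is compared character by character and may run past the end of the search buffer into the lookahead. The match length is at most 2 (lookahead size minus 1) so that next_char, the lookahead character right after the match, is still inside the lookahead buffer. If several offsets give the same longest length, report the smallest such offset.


Try each offset into the search buffer:
  offset=1 (pos 6, char 'e'): match length 0
  offset=2 (pos 5, char 'e'): match length 0
  offset=3 (pos 4, char 'e'): match length 0
  offset=4 (pos 3, char 'b'): match length 0
  offset=5 (pos 2, char 'e'): match length 0
  offset=6 (pos 1, char 'e'): match length 0
  offset=7 (pos 0, char 'a'): match length 2
Longest match has length 2 at offset 7.
next_char = character at position 7 + 2 = 9 -> 'a'

Best match: offset=7, length=2 (matching 'ae' starting at position 0)
LZ77 triple: (7, 2, 'a')


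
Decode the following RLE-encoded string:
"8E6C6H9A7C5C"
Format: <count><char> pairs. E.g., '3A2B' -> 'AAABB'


Expanding each <count><char> pair:
  8E -> 'EEEEEEEE'
  6C -> 'CCCCCC'
  6H -> 'HHHHHH'
  9A -> 'AAAAAAAAA'
  7C -> 'CCCCCCC'
  5C -> 'CCCCC'

Decoded = EEEEEEEECCCCCCHHHHHHAAAAAAAAACCCCCCCCCCCC


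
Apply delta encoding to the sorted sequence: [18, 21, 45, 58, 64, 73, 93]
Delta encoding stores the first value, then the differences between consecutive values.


First value: 18
Deltas:
  21 - 18 = 3
  45 - 21 = 24
  58 - 45 = 13
  64 - 58 = 6
  73 - 64 = 9
  93 - 73 = 20


Delta encoded: [18, 3, 24, 13, 6, 9, 20]


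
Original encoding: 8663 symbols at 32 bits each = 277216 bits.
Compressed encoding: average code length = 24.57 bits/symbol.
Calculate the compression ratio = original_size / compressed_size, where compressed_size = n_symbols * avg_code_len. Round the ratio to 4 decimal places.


original_size = n_symbols * orig_bits = 8663 * 32 = 277216 bits
compressed_size = n_symbols * avg_code_len = 8663 * 24.57 = 212849.91 bits
ratio = original_size / compressed_size = 277216 / 212849.91 = 1.3024

Compression ratio = 1.3024


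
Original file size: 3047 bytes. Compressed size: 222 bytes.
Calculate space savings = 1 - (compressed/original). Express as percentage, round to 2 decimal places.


ratio = compressed/original = 222/3047 = 0.072859
savings = 1 - ratio = 1 - 0.072859 = 0.927141
as a percentage: 0.927141 * 100 = 92.71%

Space savings = 1 - 222/3047 = 92.71%


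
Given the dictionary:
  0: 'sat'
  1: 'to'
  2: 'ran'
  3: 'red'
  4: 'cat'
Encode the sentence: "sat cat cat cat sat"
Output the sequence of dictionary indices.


Look up each word in the dictionary:
  'sat' -> 0
  'cat' -> 4
  'cat' -> 4
  'cat' -> 4
  'sat' -> 0

Encoded: [0, 4, 4, 4, 0]


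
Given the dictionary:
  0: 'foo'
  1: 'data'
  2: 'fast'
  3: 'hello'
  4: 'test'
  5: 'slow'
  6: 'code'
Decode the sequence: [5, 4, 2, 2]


Look up each index in the dictionary:
  5 -> 'slow'
  4 -> 'test'
  2 -> 'fast'
  2 -> 'fast'

Decoded: "slow test fast fast"


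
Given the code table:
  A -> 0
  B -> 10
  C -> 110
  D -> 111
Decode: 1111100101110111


Decoding:
111 -> D
110 -> C
0 -> A
10 -> B
111 -> D
0 -> A
111 -> D


Result: DCABDAD


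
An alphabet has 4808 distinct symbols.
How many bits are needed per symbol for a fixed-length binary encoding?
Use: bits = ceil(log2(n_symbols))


log2(4808) = 12.2312
Bracket: 2^12 = 4096 < 4808 <= 2^13 = 8192
So ceil(log2(4808)) = 13

bits = ceil(log2(4808)) = ceil(12.2312) = 13 bits


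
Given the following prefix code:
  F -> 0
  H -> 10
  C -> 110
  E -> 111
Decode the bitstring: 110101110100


Decoding step by step:
Bits 110 -> C
Bits 10 -> H
Bits 111 -> E
Bits 0 -> F
Bits 10 -> H
Bits 0 -> F


Decoded message: CHEFHF


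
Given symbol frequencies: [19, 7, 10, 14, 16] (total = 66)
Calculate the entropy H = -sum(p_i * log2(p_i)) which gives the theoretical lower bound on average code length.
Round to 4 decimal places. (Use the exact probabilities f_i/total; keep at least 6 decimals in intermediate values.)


Per-symbol terms -p_i * log2(p_i) with p_i = f_i/66:
  p = 19/66 = 0.287879: log2(p) = -1.796467, -p*log2(p) = 0.517165
  p = 7/66 = 0.106061: log2(p) = -3.237039, -p*log2(p) = 0.343322
  p = 10/66 = 0.151515: log2(p) = -2.722466, -p*log2(p) = 0.412495
  p = 14/66 = 0.212121: log2(p) = -2.237039, -p*log2(p) = 0.474523
  p = 16/66 = 0.242424: log2(p) = -2.044394, -p*log2(p) = 0.495611
H = 0.517165 + 0.343322 + 0.412495 + 0.474523 + 0.495611 = 2.243116

H = 2.2431 bits/symbol


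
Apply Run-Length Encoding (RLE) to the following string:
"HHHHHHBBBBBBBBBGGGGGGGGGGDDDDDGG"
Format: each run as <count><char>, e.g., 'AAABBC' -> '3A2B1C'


Scanning runs left to right:
  i=0: run of 'H' x 6 -> '6H'
  i=6: run of 'B' x 9 -> '9B'
  i=15: run of 'G' x 10 -> '10G'
  i=25: run of 'D' x 5 -> '5D'
  i=30: run of 'G' x 2 -> '2G'

RLE = 6H9B10G5D2G


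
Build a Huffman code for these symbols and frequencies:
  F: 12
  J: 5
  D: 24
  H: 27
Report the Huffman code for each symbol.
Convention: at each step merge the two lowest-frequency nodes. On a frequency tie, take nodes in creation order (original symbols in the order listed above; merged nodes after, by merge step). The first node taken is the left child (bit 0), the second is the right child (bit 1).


Huffman tree construction:
Step 1: Merge J(5) + F(12) = 17
Step 2: Merge (J+F)(17) + D(24) = 41
Step 3: Merge H(27) + ((J+F)+D)(41) = 68
Read each symbol's code off the tree from the root (left child = 0, right child = 1).

Codes:
  F: 101 (length 3)
  J: 100 (length 3)
  D: 11 (length 2)
  H: 0 (length 1)
Average code length: 126/68 = 1.8529 bits/symbol


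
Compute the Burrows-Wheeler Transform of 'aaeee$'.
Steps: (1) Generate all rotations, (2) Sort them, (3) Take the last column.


Rotations (sorted):
  0: $aaeee -> last char: e
  1: aaeee$ -> last char: $
  2: aeee$a -> last char: a
  3: e$aaee -> last char: e
  4: ee$aae -> last char: e
  5: eee$aa -> last char: a


BWT = e$aeea


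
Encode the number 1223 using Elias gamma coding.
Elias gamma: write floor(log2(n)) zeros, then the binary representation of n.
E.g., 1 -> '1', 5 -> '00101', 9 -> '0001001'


num_bits = floor(log2(1223)) + 1 = 11
leading_zeros = num_bits - 1 = 10
binary(1223) = 10011000111

Elias gamma(1223) = '0000000000' + '10011000111' = 000000000010011000111 (21 bits)


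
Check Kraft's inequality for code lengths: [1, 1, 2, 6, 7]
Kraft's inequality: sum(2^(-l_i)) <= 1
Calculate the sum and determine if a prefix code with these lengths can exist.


Sum = 2^(-1) + 2^(-1) + 2^(-2) + 2^(-6) + 2^(-7)
    = 0.5 + 0.5 + 0.25 + 0.015625 + 0.0078125
    = 163/128 = 1.2734375
Since 1.2734375 > 1, Kraft's inequality is NOT satisfied.
A prefix code with these lengths CANNOT exist.

Kraft sum = 1.2734375. Not satisfied.


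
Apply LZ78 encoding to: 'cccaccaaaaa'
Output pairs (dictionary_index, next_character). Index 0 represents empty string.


LZ78 encoding steps:
Dictionary: {0: ''}
Step 1: w='' (idx 0), next='c' -> output (0, 'c'), add 'c' as idx 1
Step 2: w='c' (idx 1), next='c' -> output (1, 'c'), add 'cc' as idx 2
Step 3: w='' (idx 0), next='a' -> output (0, 'a'), add 'a' as idx 3
Step 4: w='cc' (idx 2), next='a' -> output (2, 'a'), add 'cca' as idx 4
Step 5: w='a' (idx 3), next='a' -> output (3, 'a'), add 'aa' as idx 5
Step 6: w='aa' (idx 5), end of input -> output (5, '')


Encoded: [(0, 'c'), (1, 'c'), (0, 'a'), (2, 'a'), (3, 'a'), (5, '')]


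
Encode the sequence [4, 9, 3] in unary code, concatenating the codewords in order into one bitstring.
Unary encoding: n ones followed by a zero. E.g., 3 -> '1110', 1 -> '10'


Encode each number as n ones followed by a terminating 0:
  4 -> 11110 (5 bits)
  9 -> 1111111110 (10 bits)
  3 -> 1110 (4 bits)
Total length = 5 + 10 + 4 = 19 bits.

Unary([4, 9, 3]) = 1111011111111101110 (19 bits)


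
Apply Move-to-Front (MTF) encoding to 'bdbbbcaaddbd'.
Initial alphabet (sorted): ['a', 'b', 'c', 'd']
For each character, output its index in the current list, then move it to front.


MTF encoding:
'b': index 1 in ['a', 'b', 'c', 'd'] -> ['b', 'a', 'c', 'd']
'd': index 3 in ['b', 'a', 'c', 'd'] -> ['d', 'b', 'a', 'c']
'b': index 1 in ['d', 'b', 'a', 'c'] -> ['b', 'd', 'a', 'c']
'b': index 0 in ['b', 'd', 'a', 'c'] -> ['b', 'd', 'a', 'c']
'b': index 0 in ['b', 'd', 'a', 'c'] -> ['b', 'd', 'a', 'c']
'c': index 3 in ['b', 'd', 'a', 'c'] -> ['c', 'b', 'd', 'a']
'a': index 3 in ['c', 'b', 'd', 'a'] -> ['a', 'c', 'b', 'd']
'a': index 0 in ['a', 'c', 'b', 'd'] -> ['a', 'c', 'b', 'd']
'd': index 3 in ['a', 'c', 'b', 'd'] -> ['d', 'a', 'c', 'b']
'd': index 0 in ['d', 'a', 'c', 'b'] -> ['d', 'a', 'c', 'b']
'b': index 3 in ['d', 'a', 'c', 'b'] -> ['b', 'd', 'a', 'c']
'd': index 1 in ['b', 'd', 'a', 'c'] -> ['d', 'b', 'a', 'c']


Output: [1, 3, 1, 0, 0, 3, 3, 0, 3, 0, 3, 1]


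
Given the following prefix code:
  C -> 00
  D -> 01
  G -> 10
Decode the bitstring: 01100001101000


Decoding step by step:
Bits 01 -> D
Bits 10 -> G
Bits 00 -> C
Bits 01 -> D
Bits 10 -> G
Bits 10 -> G
Bits 00 -> C


Decoded message: DGCDGGC


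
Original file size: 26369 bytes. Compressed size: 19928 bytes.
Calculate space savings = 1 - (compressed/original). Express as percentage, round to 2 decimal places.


ratio = compressed/original = 19928/26369 = 0.755736
savings = 1 - ratio = 1 - 0.755736 = 0.244264
as a percentage: 0.244264 * 100 = 24.43%

Space savings = 1 - 19928/26369 = 24.43%


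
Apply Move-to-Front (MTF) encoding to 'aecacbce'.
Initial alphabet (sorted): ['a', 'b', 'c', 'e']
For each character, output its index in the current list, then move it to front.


MTF encoding:
'a': index 0 in ['a', 'b', 'c', 'e'] -> ['a', 'b', 'c', 'e']
'e': index 3 in ['a', 'b', 'c', 'e'] -> ['e', 'a', 'b', 'c']
'c': index 3 in ['e', 'a', 'b', 'c'] -> ['c', 'e', 'a', 'b']
'a': index 2 in ['c', 'e', 'a', 'b'] -> ['a', 'c', 'e', 'b']
'c': index 1 in ['a', 'c', 'e', 'b'] -> ['c', 'a', 'e', 'b']
'b': index 3 in ['c', 'a', 'e', 'b'] -> ['b', 'c', 'a', 'e']
'c': index 1 in ['b', 'c', 'a', 'e'] -> ['c', 'b', 'a', 'e']
'e': index 3 in ['c', 'b', 'a', 'e'] -> ['e', 'c', 'b', 'a']


Output: [0, 3, 3, 2, 1, 3, 1, 3]


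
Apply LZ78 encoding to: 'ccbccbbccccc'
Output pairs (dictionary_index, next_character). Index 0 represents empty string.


LZ78 encoding steps:
Dictionary: {0: ''}
Step 1: w='' (idx 0), next='c' -> output (0, 'c'), add 'c' as idx 1
Step 2: w='c' (idx 1), next='b' -> output (1, 'b'), add 'cb' as idx 2
Step 3: w='c' (idx 1), next='c' -> output (1, 'c'), add 'cc' as idx 3
Step 4: w='' (idx 0), next='b' -> output (0, 'b'), add 'b' as idx 4
Step 5: w='b' (idx 4), next='c' -> output (4, 'c'), add 'bc' as idx 5
Step 6: w='cc' (idx 3), next='c' -> output (3, 'c'), add 'ccc' as idx 6
Step 7: w='c' (idx 1), end of input -> output (1, '')


Encoded: [(0, 'c'), (1, 'b'), (1, 'c'), (0, 'b'), (4, 'c'), (3, 'c'), (1, '')]


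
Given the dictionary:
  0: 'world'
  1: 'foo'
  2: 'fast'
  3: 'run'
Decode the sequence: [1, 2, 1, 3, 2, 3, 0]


Look up each index in the dictionary:
  1 -> 'foo'
  2 -> 'fast'
  1 -> 'foo'
  3 -> 'run'
  2 -> 'fast'
  3 -> 'run'
  0 -> 'world'

Decoded: "foo fast foo run fast run world"


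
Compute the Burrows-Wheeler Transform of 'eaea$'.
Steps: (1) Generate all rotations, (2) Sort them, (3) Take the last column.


Rotations (sorted):
  0: $eaea -> last char: a
  1: a$eae -> last char: e
  2: aea$e -> last char: e
  3: ea$ea -> last char: a
  4: eaea$ -> last char: $


BWT = aeea$


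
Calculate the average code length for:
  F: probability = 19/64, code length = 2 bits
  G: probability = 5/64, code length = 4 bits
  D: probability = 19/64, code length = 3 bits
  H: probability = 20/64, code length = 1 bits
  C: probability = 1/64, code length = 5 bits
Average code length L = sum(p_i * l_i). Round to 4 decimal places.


Weighted contributions p_i * l_i:
  F: (19/64) * 2 = 38/64
  G: (5/64) * 4 = 20/64
  D: (19/64) * 3 = 57/64
  H: (20/64) * 1 = 20/64
  C: (1/64) * 5 = 5/64
Sum = (38 + 20 + 57 + 20 + 5)/64 = 140/64

L = 140/64 = 2.1875 bits/symbol


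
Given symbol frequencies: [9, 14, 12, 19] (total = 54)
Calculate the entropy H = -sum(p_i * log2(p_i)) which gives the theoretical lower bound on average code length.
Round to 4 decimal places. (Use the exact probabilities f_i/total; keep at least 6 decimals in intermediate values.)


Per-symbol terms -p_i * log2(p_i) with p_i = f_i/54:
  p = 9/54 = 0.166667: log2(p) = -2.584963, -p*log2(p) = 0.430827
  p = 14/54 = 0.259259: log2(p) = -1.947533, -p*log2(p) = 0.504916
  p = 12/54 = 0.222222: log2(p) = -2.169925, -p*log2(p) = 0.482206
  p = 19/54 = 0.351852: log2(p) = -1.506960, -p*log2(p) = 0.530227
H = 0.430827 + 0.504916 + 0.482206 + 0.530227 = 1.948176

H = 1.9482 bits/symbol


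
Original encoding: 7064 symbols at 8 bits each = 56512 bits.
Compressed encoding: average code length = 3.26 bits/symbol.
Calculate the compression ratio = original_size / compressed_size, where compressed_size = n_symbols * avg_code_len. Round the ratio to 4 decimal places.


original_size = n_symbols * orig_bits = 7064 * 8 = 56512 bits
compressed_size = n_symbols * avg_code_len = 7064 * 3.26 = 23028.64 bits
ratio = original_size / compressed_size = 56512 / 23028.64 = 2.454

Compression ratio = 2.454


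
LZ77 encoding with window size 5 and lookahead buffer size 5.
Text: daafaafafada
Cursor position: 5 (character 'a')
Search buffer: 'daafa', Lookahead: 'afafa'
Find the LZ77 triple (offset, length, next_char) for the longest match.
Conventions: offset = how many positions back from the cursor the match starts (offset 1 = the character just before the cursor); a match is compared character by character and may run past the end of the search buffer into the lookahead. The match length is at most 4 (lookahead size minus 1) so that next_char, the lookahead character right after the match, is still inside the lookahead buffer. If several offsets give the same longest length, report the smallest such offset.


Try each offset into the search buffer:
  offset=1 (pos 4, char 'a'): match length 1
  offset=2 (pos 3, char 'f'): match length 0
  offset=3 (pos 2, char 'a'): match length 3
  offset=4 (pos 1, char 'a'): match length 1
  offset=5 (pos 0, char 'd'): match length 0
Longest match has length 3 at offset 3.
next_char = character at position 5 + 3 = 8 -> 'f'

Best match: offset=3, length=3 (matching 'afa' starting at position 2)
LZ77 triple: (3, 3, 'f')


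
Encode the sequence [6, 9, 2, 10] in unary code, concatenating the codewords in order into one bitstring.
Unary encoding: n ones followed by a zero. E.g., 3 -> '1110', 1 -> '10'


Encode each number as n ones followed by a terminating 0:
  6 -> 1111110 (7 bits)
  9 -> 1111111110 (10 bits)
  2 -> 110 (3 bits)
  10 -> 11111111110 (11 bits)
Total length = 7 + 10 + 3 + 11 = 31 bits.

Unary([6, 9, 2, 10]) = 1111110111111111011011111111110 (31 bits)


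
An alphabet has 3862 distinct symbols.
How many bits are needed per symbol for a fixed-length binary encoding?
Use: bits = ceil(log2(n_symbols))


log2(3862) = 11.9151
Bracket: 2^11 = 2048 < 3862 <= 2^12 = 4096
So ceil(log2(3862)) = 12

bits = ceil(log2(3862)) = ceil(11.9151) = 12 bits


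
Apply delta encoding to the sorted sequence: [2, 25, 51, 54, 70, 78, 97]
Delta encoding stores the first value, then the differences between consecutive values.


First value: 2
Deltas:
  25 - 2 = 23
  51 - 25 = 26
  54 - 51 = 3
  70 - 54 = 16
  78 - 70 = 8
  97 - 78 = 19


Delta encoded: [2, 23, 26, 3, 16, 8, 19]


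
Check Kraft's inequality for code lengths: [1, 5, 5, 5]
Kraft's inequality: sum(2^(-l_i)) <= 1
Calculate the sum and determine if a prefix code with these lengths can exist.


Sum = 2^(-1) + 2^(-5) + 2^(-5) + 2^(-5)
    = 0.5 + 0.03125 + 0.03125 + 0.03125
    = 19/32 = 0.59375
Since 0.59375 <= 1, Kraft's inequality IS satisfied.
A prefix code with these lengths CAN exist.

Kraft sum = 0.59375. Satisfied.


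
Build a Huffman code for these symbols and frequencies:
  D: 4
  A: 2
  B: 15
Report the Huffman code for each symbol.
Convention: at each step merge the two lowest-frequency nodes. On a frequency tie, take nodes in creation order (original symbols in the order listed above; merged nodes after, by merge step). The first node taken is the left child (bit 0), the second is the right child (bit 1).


Huffman tree construction:
Step 1: Merge A(2) + D(4) = 6
Step 2: Merge (A+D)(6) + B(15) = 21
Read each symbol's code off the tree from the root (left child = 0, right child = 1).

Codes:
  D: 01 (length 2)
  A: 00 (length 2)
  B: 1 (length 1)
Average code length: 27/21 = 1.2857 bits/symbol


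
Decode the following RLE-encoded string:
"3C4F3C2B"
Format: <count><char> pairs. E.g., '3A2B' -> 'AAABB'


Expanding each <count><char> pair:
  3C -> 'CCC'
  4F -> 'FFFF'
  3C -> 'CCC'
  2B -> 'BB'

Decoded = CCCFFFFCCCBB


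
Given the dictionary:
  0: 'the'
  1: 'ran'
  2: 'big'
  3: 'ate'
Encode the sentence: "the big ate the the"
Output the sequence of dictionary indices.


Look up each word in the dictionary:
  'the' -> 0
  'big' -> 2
  'ate' -> 3
  'the' -> 0
  'the' -> 0

Encoded: [0, 2, 3, 0, 0]


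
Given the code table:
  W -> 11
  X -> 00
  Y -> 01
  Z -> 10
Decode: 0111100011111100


Decoding:
01 -> Y
11 -> W
10 -> Z
00 -> X
11 -> W
11 -> W
11 -> W
00 -> X


Result: YWZXWWWX


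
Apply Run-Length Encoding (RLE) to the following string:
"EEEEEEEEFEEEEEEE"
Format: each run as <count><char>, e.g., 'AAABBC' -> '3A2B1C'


Scanning runs left to right:
  i=0: run of 'E' x 8 -> '8E'
  i=8: run of 'F' x 1 -> '1F'
  i=9: run of 'E' x 7 -> '7E'

RLE = 8E1F7E


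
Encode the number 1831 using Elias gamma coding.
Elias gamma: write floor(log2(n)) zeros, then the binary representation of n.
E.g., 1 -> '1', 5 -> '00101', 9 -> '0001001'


num_bits = floor(log2(1831)) + 1 = 11
leading_zeros = num_bits - 1 = 10
binary(1831) = 11100100111

Elias gamma(1831) = '0000000000' + '11100100111' = 000000000011100100111 (21 bits)


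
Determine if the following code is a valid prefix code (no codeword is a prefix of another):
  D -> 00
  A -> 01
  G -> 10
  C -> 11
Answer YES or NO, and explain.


Checking each pair (does one codeword prefix another?):
  D='00' vs A='01': no prefix
  D='00' vs G='10': no prefix
  D='00' vs C='11': no prefix
  A='01' vs D='00': no prefix
  A='01' vs G='10': no prefix
  A='01' vs C='11': no prefix
  G='10' vs D='00': no prefix
  G='10' vs A='01': no prefix
  G='10' vs C='11': no prefix
  C='11' vs D='00': no prefix
  C='11' vs A='01': no prefix
  C='11' vs G='10': no prefix
No violation found over all pairs.

YES -- this is a valid prefix code. No codeword is a prefix of any other codeword.


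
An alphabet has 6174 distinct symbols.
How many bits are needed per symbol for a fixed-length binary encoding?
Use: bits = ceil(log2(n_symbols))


log2(6174) = 12.592
Bracket: 2^12 = 4096 < 6174 <= 2^13 = 8192
So ceil(log2(6174)) = 13

bits = ceil(log2(6174)) = ceil(12.592) = 13 bits


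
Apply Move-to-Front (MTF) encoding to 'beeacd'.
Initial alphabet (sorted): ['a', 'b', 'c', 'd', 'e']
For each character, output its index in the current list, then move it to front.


MTF encoding:
'b': index 1 in ['a', 'b', 'c', 'd', 'e'] -> ['b', 'a', 'c', 'd', 'e']
'e': index 4 in ['b', 'a', 'c', 'd', 'e'] -> ['e', 'b', 'a', 'c', 'd']
'e': index 0 in ['e', 'b', 'a', 'c', 'd'] -> ['e', 'b', 'a', 'c', 'd']
'a': index 2 in ['e', 'b', 'a', 'c', 'd'] -> ['a', 'e', 'b', 'c', 'd']
'c': index 3 in ['a', 'e', 'b', 'c', 'd'] -> ['c', 'a', 'e', 'b', 'd']
'd': index 4 in ['c', 'a', 'e', 'b', 'd'] -> ['d', 'c', 'a', 'e', 'b']


Output: [1, 4, 0, 2, 3, 4]


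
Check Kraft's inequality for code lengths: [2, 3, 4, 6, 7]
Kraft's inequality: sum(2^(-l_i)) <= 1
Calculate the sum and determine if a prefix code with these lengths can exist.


Sum = 2^(-2) + 2^(-3) + 2^(-4) + 2^(-6) + 2^(-7)
    = 0.25 + 0.125 + 0.0625 + 0.015625 + 0.0078125
    = 59/128 = 0.4609375
Since 0.4609375 <= 1, Kraft's inequality IS satisfied.
A prefix code with these lengths CAN exist.

Kraft sum = 0.4609375. Satisfied.


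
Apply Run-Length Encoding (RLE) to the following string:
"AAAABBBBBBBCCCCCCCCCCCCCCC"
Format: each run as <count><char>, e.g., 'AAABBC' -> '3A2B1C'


Scanning runs left to right:
  i=0: run of 'A' x 4 -> '4A'
  i=4: run of 'B' x 7 -> '7B'
  i=11: run of 'C' x 15 -> '15C'

RLE = 4A7B15C


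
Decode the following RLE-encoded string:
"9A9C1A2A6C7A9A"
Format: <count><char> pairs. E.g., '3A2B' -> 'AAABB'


Expanding each <count><char> pair:
  9A -> 'AAAAAAAAA'
  9C -> 'CCCCCCCCC'
  1A -> 'A'
  2A -> 'AA'
  6C -> 'CCCCCC'
  7A -> 'AAAAAAA'
  9A -> 'AAAAAAAAA'

Decoded = AAAAAAAAACCCCCCCCCAAACCCCCCAAAAAAAAAAAAAAAA


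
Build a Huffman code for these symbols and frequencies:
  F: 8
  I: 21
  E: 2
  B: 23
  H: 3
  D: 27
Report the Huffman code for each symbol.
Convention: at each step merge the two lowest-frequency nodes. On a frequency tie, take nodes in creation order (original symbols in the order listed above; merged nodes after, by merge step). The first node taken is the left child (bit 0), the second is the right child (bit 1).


Huffman tree construction:
Step 1: Merge E(2) + H(3) = 5
Step 2: Merge (E+H)(5) + F(8) = 13
Step 3: Merge ((E+H)+F)(13) + I(21) = 34
Step 4: Merge B(23) + D(27) = 50
Step 5: Merge (((E+H)+F)+I)(34) + (B+D)(50) = 84
Read each symbol's code off the tree from the root (left child = 0, right child = 1).

Codes:
  F: 001 (length 3)
  I: 01 (length 2)
  E: 0000 (length 4)
  B: 10 (length 2)
  H: 0001 (length 4)
  D: 11 (length 2)
Average code length: 186/84 = 2.2143 bits/symbol


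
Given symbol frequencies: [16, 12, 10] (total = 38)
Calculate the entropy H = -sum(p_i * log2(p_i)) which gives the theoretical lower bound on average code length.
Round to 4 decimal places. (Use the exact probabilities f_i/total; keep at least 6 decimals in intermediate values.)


Per-symbol terms -p_i * log2(p_i) with p_i = f_i/38:
  p = 16/38 = 0.421053: log2(p) = -1.247928, -p*log2(p) = 0.525443
  p = 12/38 = 0.315789: log2(p) = -1.662965, -p*log2(p) = 0.525147
  p = 10/38 = 0.263158: log2(p) = -1.925999, -p*log2(p) = 0.506842
H = 0.525443 + 0.525147 + 0.506842 = 1.557432

H = 1.5574 bits/symbol


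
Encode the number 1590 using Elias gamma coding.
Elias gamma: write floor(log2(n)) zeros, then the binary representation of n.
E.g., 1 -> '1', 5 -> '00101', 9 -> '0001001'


num_bits = floor(log2(1590)) + 1 = 11
leading_zeros = num_bits - 1 = 10
binary(1590) = 11000110110

Elias gamma(1590) = '0000000000' + '11000110110' = 000000000011000110110 (21 bits)
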